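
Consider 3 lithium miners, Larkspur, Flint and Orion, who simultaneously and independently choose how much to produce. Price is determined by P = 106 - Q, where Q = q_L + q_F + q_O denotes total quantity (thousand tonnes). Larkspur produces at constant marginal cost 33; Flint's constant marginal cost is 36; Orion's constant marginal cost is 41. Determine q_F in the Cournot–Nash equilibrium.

Larkspur's profit: π_L = (106 - Q)q_L - (33q_L). Setting ∂π_L/∂q_L = 0: 73 - 2q_L - (q_F + q_O) = 0.
Flint's first-order condition: 70 - 2q_F - (q_L + q_O) = 0.
Orion's first-order condition: 65 - 2q_O - (q_L + q_F) = 0.
Adding the 3 conditions: 208 − 2Q − 2Q = 0, i.e. Q = 52.
Back-substituting: q_L = (73 − 52) = 21, q_F = (70 − 52) = 18, q_O = (65 − 52) = 13.

18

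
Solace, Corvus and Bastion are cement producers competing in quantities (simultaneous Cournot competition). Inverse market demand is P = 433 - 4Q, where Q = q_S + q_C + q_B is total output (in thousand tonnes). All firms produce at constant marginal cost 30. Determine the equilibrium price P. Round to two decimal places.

A representative firm's profit is π_i = q_i(433 - 4Q) - 30q_i.
First-order condition (treating rivals' output as given): 403 - 8q_i - 4·Σ_{j≠i} q_j = 0.
With identical firms every q_j equals q_i, so Σ_{j≠i} q_j = 2q_i and 403 = 16q_i, giving q_i = 403/16.
Total output Q = 1209/16, so price P = 433 - 4·(1209/16) = 523/4.

130.75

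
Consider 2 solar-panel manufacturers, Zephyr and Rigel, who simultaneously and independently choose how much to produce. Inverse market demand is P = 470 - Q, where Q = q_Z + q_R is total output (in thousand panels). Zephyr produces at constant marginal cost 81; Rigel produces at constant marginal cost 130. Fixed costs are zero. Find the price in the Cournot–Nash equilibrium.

227

Zephyr's profit: π_Z = (470 - Q)q_Z - (81q_Z). Setting ∂π_Z/∂q_Z = 0: 389 - 2q_Z - (q_R) = 0.
Rigel's profit: π_R = (470 - Q)q_R - (130q_R). Setting ∂π_R/∂q_R = 0: 340 - 2q_R - (q_Z) = 0.
So q_Z = (389 - q_R)/2 and q_R = (340 - q_Z)/2.
Solving the pair: q_Z = 146, q_R = 97.
Total output Q = 243, so price P = 470 - 243 = 227.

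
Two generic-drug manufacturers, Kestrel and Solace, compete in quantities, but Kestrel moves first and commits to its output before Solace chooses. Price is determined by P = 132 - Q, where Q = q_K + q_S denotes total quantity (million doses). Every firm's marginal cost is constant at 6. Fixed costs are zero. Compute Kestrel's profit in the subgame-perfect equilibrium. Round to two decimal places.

1984.50

The follower Solace best-responds to any q_K: π_S = (132 - Q)q_S - 6q_S.
Setting the follower's marginal profit to zero, 126 - q_K - 2q_S = 0, i.e. q_S = (126 - q_K)/2.
The leader anticipates this reaction. Substituting into P = 132 - Q gives P = 69 - (1/2)q_K, so π_K = (69 - (1/2)q_K)q_K - 6q_K.
Leader FOC: 63 - q_K = 0, so q_K = 63.
Then q_S = (126 - 63)/2 = 63/2.
Price P = 132 - 189/2 = 75/2.
Kestrel's profit: (75/2 - 6)·63 = 1984.5000.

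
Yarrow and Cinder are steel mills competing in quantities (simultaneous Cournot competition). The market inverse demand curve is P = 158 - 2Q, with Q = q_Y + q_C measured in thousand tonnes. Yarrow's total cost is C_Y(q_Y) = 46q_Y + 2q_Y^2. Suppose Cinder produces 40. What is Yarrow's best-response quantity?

4

With the rival's output fixed at 40, Yarrow's profit is π_Y = (158 - 2·40 - 2q_Y)q_Y - (46q_Y + 2q_Y²) = (78 - 2q_Y)q_Y - (46q_Y + 2q_Y²).
∂π_Y/∂q_Y = 32 - 8q_Y = 0, so q_Y = 4.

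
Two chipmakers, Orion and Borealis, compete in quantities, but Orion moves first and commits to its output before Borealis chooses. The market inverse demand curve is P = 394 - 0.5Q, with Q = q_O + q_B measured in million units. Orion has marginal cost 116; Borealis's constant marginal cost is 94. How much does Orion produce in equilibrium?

Solve by backward induction. Given q_O, the follower Borealis maximises π_B = (394 - (1/2)q_O - (1/2)q_B)q_B - 94q_B.
Follower FOC: 300 - (1/2)q_O - q_B = 0, so q_B(q_O) = (300 - (1/2)q_O).
Orion substitutes q_B(q_O) into its own profit: π_O = q_O(394 - (1/2)q_O - (300 - (1/2)q_O)/2) - 116q_O = (244 - (1/4)q_O)q_O - 116q_O.
Maximising: ∂π_O/∂q_O = 128 - (1/2)q_O = 0, giving q_O = 256.
Then q_B = (300 - (1/2)·256) = 172.

256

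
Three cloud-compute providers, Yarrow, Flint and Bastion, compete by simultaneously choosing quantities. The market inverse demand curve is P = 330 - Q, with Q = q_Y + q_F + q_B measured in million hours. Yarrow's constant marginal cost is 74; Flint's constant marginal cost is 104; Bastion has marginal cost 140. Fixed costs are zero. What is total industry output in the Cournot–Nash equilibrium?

Yarrow's profit: π_Y = (330 - Q)q_Y - (74q_Y). Setting ∂π_Y/∂q_Y = 0: 256 - 2q_Y - (q_F + q_B) = 0.
Flint's profit: π_F = (330 - Q)q_F - (104q_F). Setting ∂π_F/∂q_F = 0: 226 - 2q_F - (q_Y + q_B) = 0.
Bastion's first-order condition: 190 - 2q_B - (q_Y + q_F) = 0.
Summing all 3 equations gives 672 − 4Q = 0, hence Q = 168.
Back-substituting: q_Y = (256 − 168) = 88, q_F = (226 − 168) = 58, q_B = (190 − 168) = 22.
Total output Q = 88 + 58 + 22 = 168.

168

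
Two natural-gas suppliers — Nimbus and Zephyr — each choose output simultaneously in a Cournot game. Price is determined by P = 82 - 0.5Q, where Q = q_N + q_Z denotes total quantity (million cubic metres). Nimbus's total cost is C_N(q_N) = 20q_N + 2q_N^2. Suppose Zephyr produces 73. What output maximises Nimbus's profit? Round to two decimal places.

With the rival's output fixed at 73, Nimbus's profit is π_N = (82 - (1/2)·73 - (1/2)q_N)q_N - (20q_N + 2q_N²) = (91/2 - (1/2)q_N)q_N - (20q_N + 2q_N²).
∂π_N/∂q_N = 51/2 - 5q_N = 0, so q_N = 51/10.

5.10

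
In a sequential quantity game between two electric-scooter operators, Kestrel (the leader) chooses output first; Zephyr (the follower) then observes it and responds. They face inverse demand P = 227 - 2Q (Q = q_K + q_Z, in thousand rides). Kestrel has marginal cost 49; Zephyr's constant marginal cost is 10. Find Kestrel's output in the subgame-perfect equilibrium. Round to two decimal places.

Solve by backward induction. Given q_K, the follower Zephyr maximises π_Z = (227 - 2q_K - 2q_Z)q_Z - 10q_Z.
∂π_Z/∂q_Z = 217 - 2q_K - 4q_Z = 0 gives the reaction function q_Z = (217 - 2q_K)/4.
Kestrel substitutes q_Z(q_K) into its own profit: π_K = q_K(227 - 2q_K - (217 - 2q_K)/2) - 49q_K = (237/2 - q_K)q_K - 49q_K.
The leader's first-order condition 139/2 - 2q_K = 0 yields q_K = 139/4.
Then q_Z = (217 - 2·(139/4))/4 = 295/8.

34.75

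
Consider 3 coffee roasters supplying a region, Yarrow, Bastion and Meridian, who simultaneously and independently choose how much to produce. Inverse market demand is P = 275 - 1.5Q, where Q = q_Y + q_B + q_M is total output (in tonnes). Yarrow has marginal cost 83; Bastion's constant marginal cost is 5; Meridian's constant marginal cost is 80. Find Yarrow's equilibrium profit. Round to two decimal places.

513.38

Yarrow's profit: π_Y = (275 - 1.5Q)q_Y - (83q_Y). Setting ∂π_Y/∂q_Y = 0: 192 - 3q_Y - (3/2)(q_B + q_M) = 0.
Bastion's first-order condition: 270 - 3q_B - (3/2)(q_Y + q_M) = 0.
Meridian's profit: π_M = (275 - 1.5Q)q_M - (80q_M). Setting ∂π_M/∂q_M = 0: 195 - 3q_M - (3/2)(q_Y + q_B) = 0.
Adding the 3 conditions: 657 − 3Q − 3Q = 0, i.e. Q = 219/2.
Back-substituting: q_Y = (192 − 657/4)/(3/2) = 37/2, q_B = (270 − 657/4)/(3/2) = 141/2, q_M = (195 − 657/4)/(3/2) = 41/2.
Price P = 275 - (3/2)·(219/2) = 443/4.
Yarrow's profit: (443/4 - 83)·(37/2) = 513.3750.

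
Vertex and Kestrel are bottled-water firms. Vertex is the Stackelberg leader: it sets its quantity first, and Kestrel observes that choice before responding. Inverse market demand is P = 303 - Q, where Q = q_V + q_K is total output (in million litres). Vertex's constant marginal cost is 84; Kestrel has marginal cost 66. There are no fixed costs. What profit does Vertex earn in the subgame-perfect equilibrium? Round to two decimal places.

Solve by backward induction. Given q_V, the follower Kestrel maximises π_K = (303 - q_V - q_K)q_K - 66q_K.
Follower FOC: 237 - q_V - 2q_K = 0, so q_K(q_V) = (237 - q_V)/2.
Vertex substitutes q_K(q_V) into its own profit: π_V = q_V(303 - q_V - (237 - q_V)/2) - 84q_V = (369/2 - (1/2)q_V)q_V - 84q_V.
Leader FOC: 201/2 - q_V = 0, so q_V = 201/2.
Then q_K = (237 - 201/2)/2 = 273/4.
Price P = 303 - 675/4 = 537/4.
Vertex's profit: (537/4 - 84)·(201/2) = 5050.1250.

5050.13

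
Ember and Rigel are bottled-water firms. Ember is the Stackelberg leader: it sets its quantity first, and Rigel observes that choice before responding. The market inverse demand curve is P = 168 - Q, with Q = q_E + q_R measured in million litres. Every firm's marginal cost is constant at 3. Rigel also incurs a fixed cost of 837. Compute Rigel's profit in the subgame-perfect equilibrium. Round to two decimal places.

The follower Rigel best-responds to any q_E: π_R = (168 - Q)q_R - 3q_R.
Setting the follower's marginal profit to zero, 165 - q_E - 2q_R = 0, i.e. q_R = (165 - q_E)/2.
Ember substitutes q_R(q_E) into its own profit: π_E = q_E(168 - q_E - (165 - q_E)/2) - 3q_E = (171/2 - (1/2)q_E)q_E - 3q_E.
Leader FOC: 165/2 - q_E = 0, so q_E = 165/2.
Then q_R = (165 - 165/2)/2 = 165/4.
Price P = 168 - 495/4 = 177/4.
Rigel's profit: (177/4 - 3)·(165/4) - 837 = 864.5625.

864.56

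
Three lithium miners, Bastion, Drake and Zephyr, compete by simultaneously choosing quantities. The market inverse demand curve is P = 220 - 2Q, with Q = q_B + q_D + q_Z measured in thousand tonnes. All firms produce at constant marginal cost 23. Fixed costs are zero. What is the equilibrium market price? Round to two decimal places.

Each firm earns π_i = (220 - 2Q)q_i - 23q_i.
First-order condition (treating rivals' output as given): 197 - 4q_i - 2·Σ_{j≠i} q_j = 0.
With identical firms every q_j equals q_i, so Σ_{j≠i} q_j = 2q_i and 197 = 8q_i, giving q_i = 197/8.
Total output Q = 591/8, so price P = 220 - 2·(591/8) = 289/4.

72.25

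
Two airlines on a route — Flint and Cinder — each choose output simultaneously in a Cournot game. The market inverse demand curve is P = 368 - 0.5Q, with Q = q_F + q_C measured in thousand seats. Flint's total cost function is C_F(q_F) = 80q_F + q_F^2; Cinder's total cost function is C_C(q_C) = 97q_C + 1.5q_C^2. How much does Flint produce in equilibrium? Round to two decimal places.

Flint's profit: π_F = (368 - 0.5Q)q_F - (80q_F + q_F²). Setting ∂π_F/∂q_F = 0: 288 - 3q_F - (1/2)(q_C) = 0.
Cinder's first-order condition: 271 - 4q_C - (1/2)(q_F) = 0.
So q_F = (288 - (1/2)q_C)/3 and q_C = (271 - (1/2)q_F)/4.
Substituting one into the other gives q_F = 86.5106 and q_C = 56.9362.

86.51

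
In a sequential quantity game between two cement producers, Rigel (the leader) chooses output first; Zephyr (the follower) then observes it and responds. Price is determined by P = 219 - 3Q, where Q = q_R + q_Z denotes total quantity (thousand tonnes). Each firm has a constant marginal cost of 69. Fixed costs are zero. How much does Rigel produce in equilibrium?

Solve by backward induction. Given q_R, the follower Zephyr maximises π_Z = (219 - 3q_R - 3q_Z)q_Z - 69q_Z.
Setting the follower's marginal profit to zero, 150 - 3q_R - 6q_Z = 0, i.e. q_Z = (150 - 3q_R)/6.
The leader anticipates this reaction. Substituting into P = 219 - 3Q gives P = 144 - (3/2)q_R, so π_R = (144 - (3/2)q_R)q_R - 69q_R.
Maximising: ∂π_R/∂q_R = 75 - 3q_R = 0, giving q_R = 25.
Then q_Z = (150 - 3·25)/6 = 25/2.

25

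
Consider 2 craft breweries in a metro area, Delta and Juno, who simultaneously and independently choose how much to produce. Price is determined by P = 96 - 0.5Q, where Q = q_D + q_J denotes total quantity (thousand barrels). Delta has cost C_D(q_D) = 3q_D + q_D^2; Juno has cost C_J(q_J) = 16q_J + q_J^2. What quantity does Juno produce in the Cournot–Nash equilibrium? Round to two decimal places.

Delta's profit: π_D = (96 - 0.5Q)q_D - (3q_D + q_D²). Setting ∂π_D/∂q_D = 0: 93 - 3q_D - (1/2)(q_J) = 0.
Juno's profit: π_J = (96 - 0.5Q)q_J - (16q_J + q_J²). Setting ∂π_J/∂q_J = 0: 80 - 3q_J - (1/2)(q_D) = 0.
Rearranging gives the reaction functions q_D = (93 - (1/2)q_J)/3 and q_J = (80 - (1/2)q_D)/3.
Substituting one into the other gives q_D = 956/35 and q_J = 774/35.

22.11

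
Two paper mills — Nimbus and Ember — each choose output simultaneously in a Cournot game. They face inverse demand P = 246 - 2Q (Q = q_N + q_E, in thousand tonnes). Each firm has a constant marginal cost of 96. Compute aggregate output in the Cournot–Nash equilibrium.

50

Each firm earns π_i = (246 - 2Q)q_i - 96q_i.
Setting ∂π_i/∂q_i = 0 with rivals' quantities fixed: 150 - 4q_i - 2q_j = 0.
By symmetry each firm produces the same amount; substituting q_j = q_i yields q_i = 150/6 = 25.
Total output Q = 25 + 25 = 50.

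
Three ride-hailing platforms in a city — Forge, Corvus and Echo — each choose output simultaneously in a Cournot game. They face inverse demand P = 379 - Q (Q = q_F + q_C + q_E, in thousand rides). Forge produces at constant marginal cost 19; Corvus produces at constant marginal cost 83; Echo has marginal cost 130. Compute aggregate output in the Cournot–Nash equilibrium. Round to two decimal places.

226.25

Forge's profit: π_F = (379 - Q)q_F - (19q_F). Setting ∂π_F/∂q_F = 0: 360 - 2q_F - (q_C + q_E) = 0.
Corvus's profit: π_C = (379 - Q)q_C - (83q_C). Setting ∂π_C/∂q_C = 0: 296 - 2q_C - (q_F + q_E) = 0.
Echo's profit: π_E = (379 - Q)q_E - (130q_E). Setting ∂π_E/∂q_E = 0: 249 - 2q_E - (q_F + q_C) = 0.
Summing all 3 equations gives 905 − 4Q = 0, hence Q = 905/4.
Back-substituting: q_F = (360 − 905/4) = 535/4, q_C = (296 − 905/4) = 279/4, q_E = (249 − 905/4) = 91/4.
Total output Q = 535/4 + 279/4 + 91/4 = 905/4.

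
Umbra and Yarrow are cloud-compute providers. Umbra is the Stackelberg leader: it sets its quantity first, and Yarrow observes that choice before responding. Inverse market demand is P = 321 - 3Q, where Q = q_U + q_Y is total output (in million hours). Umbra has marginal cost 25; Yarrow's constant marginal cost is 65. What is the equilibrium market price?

109

Solve by backward induction. Given q_U, the follower Yarrow maximises π_Y = (321 - 3q_U - 3q_Y)q_Y - 65q_Y.
Setting the follower's marginal profit to zero, 256 - 3q_U - 6q_Y = 0, i.e. q_Y = (256 - 3q_U)/6.
Umbra substitutes q_Y(q_U) into its own profit: π_U = q_U(321 - 3q_U - (256 - 3q_U)/2) - 25q_U = (193 - (3/2)q_U)q_U - 25q_U.
Maximising: ∂π_U/∂q_U = 168 - 3q_U = 0, giving q_U = 56.
Then q_Y = (256 - 3·56)/6 = 44/3.
Total output Q = 212/3, so price P = 321 - 3·(212/3) = 109.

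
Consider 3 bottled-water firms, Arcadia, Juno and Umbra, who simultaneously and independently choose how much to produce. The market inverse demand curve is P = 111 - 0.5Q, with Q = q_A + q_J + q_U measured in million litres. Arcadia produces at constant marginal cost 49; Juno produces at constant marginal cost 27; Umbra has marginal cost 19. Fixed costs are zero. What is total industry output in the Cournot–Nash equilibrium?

119

Arcadia's profit: π_A = (111 - 0.5Q)q_A - (49q_A). Setting ∂π_A/∂q_A = 0: 62 - q_A - (1/2)(q_J + q_U) = 0.
Juno's first-order condition: 84 - q_J - (1/2)(q_A + q_U) = 0.
Umbra's profit: π_U = (111 - 0.5Q)q_U - (19q_U). Setting ∂π_U/∂q_U = 0: 92 - q_U - (1/2)(q_A + q_J) = 0.
Adding the 3 first-order conditions: 238 − 2Q = 0, so Q = 119.
Back-substituting: q_A = (62 − 119/2)/(1/2) = 5, q_J = (84 − 119/2)/(1/2) = 49, q_U = (92 − 119/2)/(1/2) = 65.
Total output Q = 5 + 49 + 65 = 119.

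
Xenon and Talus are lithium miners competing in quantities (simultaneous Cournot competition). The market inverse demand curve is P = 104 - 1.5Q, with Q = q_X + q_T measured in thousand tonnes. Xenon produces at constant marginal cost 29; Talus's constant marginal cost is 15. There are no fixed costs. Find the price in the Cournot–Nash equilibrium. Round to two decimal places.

49.33

Xenon's profit: π_X = (104 - 1.5Q)q_X - (29q_X). Setting ∂π_X/∂q_X = 0: 75 - 3q_X - (3/2)(q_T) = 0.
Talus's first-order condition: 89 - 3q_T - (3/2)(q_X) = 0.
Best responses: q_X = (75 - (3/2)q_T)/3, q_T = (89 - (3/2)q_X)/3.
Substituting one into the other gives q_X = 122/9 and q_T = 206/9.
Total output Q = 328/9, so price P = 104 - (3/2)·(328/9) = 148/3.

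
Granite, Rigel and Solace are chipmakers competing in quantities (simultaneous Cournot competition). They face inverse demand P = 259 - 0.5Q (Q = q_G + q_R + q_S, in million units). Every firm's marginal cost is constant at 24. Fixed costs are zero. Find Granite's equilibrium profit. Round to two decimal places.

A representative firm's profit is π_i = q_i(259 - 0.5Q) - 24q_i.
First-order condition (treating rivals' output as given): 235 - q_i - (1/2)·Σ_{j≠i} q_j = 0.
By symmetry each firm produces the same amount; substituting Σ_{j≠i} q_j = 2q_i yields q_i = 235/2.
Price P = 259 - (1/2)·(705/2) = 331/4.
Granite's profit: (331/4 - 24)·(235/2) = 6903.1250.

6903.13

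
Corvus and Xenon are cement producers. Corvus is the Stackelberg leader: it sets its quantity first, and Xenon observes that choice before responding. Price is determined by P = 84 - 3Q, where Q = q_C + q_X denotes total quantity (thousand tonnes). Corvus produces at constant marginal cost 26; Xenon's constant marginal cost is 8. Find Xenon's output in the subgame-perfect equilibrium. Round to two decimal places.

9.33

Solve by backward induction. Given q_C, the follower Xenon maximises π_X = (84 - 3q_C - 3q_X)q_X - 8q_X.
∂π_X/∂q_X = 76 - 3q_C - 6q_X = 0 gives the reaction function q_X = (76 - 3q_C)/6.
The leader anticipates this reaction. Substituting into P = 84 - 3Q gives P = 46 - (3/2)q_C, so π_C = (46 - (3/2)q_C)q_C - 26q_C.
Leader FOC: 20 - 3q_C = 0, so q_C = 20/3.
Then q_X = (76 - 3·(20/3))/6 = 28/3.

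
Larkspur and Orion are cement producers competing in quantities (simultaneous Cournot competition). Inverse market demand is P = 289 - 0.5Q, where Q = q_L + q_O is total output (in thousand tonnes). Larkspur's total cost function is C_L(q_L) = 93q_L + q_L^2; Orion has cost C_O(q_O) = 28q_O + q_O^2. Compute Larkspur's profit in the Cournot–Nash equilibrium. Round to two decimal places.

Larkspur's profit: π_L = (289 - 0.5Q)q_L - (93q_L + q_L²). Setting ∂π_L/∂q_L = 0: 196 - 3q_L - (1/2)(q_O) = 0.
Orion's first-order condition: 261 - 3q_O - (1/2)(q_L) = 0.
So q_L = (196 - (1/2)q_O)/3 and q_O = (261 - (1/2)q_L)/3.
Substituting one into the other gives q_L = 366/7 and q_O = 548/7.
Price P = 289 - (1/2)·(914/7) = 1566/7.
Larkspur's profit: (1566/7)·(366/7) - 93·(366/7) - (366/7)² = 4100.6939.

4100.69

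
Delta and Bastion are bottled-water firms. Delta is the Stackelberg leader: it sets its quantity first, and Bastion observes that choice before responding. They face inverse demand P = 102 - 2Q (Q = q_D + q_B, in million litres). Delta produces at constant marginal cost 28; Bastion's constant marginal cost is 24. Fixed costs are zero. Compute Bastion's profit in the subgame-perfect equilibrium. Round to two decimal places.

231.13

The follower Bastion best-responds to any q_D: π_B = (102 - 2Q)q_B - 24q_B.
Follower FOC: 78 - 2q_D - 4q_B = 0, so q_B(q_D) = (78 - 2q_D)/4.
Delta substitutes q_B(q_D) into its own profit: π_D = q_D(102 - 2q_D - (78 - 2q_D)/2) - 28q_D = (63 - q_D)q_D - 28q_D.
The leader's first-order condition 35 - 2q_D = 0 yields q_D = 35/2.
Then q_B = (78 - 2·(35/2))/4 = 43/4.
Price P = 102 - 2·(113/4) = 91/2.
Bastion's profit: (91/2 - 24)·(43/4) = 1849/8.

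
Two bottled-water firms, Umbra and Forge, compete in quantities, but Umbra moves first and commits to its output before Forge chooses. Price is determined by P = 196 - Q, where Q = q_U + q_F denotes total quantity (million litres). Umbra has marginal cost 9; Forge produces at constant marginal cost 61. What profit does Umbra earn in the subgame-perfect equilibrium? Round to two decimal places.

7140.13

The follower Forge best-responds to any q_U: π_F = (196 - Q)q_F - 61q_F.
Follower FOC: 135 - q_U - 2q_F = 0, so q_F(q_U) = (135 - q_U)/2.
Umbra substitutes q_F(q_U) into its own profit: π_U = q_U(196 - q_U - (135 - q_U)/2) - 9q_U = (257/2 - (1/2)q_U)q_U - 9q_U.
The leader's first-order condition 239/2 - q_U = 0 yields q_U = 239/2.
Then q_F = (135 - 239/2)/2 = 31/4.
Price P = 196 - 509/4 = 275/4.
Umbra's profit: (275/4 - 9)·(239/2) = 7140.1250.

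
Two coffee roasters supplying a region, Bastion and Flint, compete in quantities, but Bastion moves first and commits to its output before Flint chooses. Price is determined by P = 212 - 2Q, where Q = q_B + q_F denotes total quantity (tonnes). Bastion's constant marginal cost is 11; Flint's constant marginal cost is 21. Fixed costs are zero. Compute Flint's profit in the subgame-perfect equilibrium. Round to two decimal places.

The follower Flint best-responds to any q_B: π_F = (212 - 2Q)q_F - 21q_F.
Setting the follower's marginal profit to zero, 191 - 2q_B - 4q_F = 0, i.e. q_F = (191 - 2q_B)/4.
Bastion substitutes q_F(q_B) into its own profit: π_B = q_B(212 - 2q_B - (191 - 2q_B)/2) - 11q_B = (233/2 - q_B)q_B - 11q_B.
Maximising: ∂π_B/∂q_B = 211/2 - 2q_B = 0, giving q_B = 211/4.
Then q_F = (191 - 2·(211/4))/4 = 171/8.
Price P = 212 - 2·(593/8) = 255/4.
Flint's profit: (255/4 - 21)·(171/8) = 913.7813.

913.78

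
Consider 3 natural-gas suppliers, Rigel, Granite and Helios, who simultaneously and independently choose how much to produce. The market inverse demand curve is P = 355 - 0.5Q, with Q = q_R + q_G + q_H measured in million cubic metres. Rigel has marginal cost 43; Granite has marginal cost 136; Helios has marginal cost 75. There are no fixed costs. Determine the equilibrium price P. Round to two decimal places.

Rigel's profit: π_R = (355 - 0.5Q)q_R - (43q_R). Setting ∂π_R/∂q_R = 0: 312 - q_R - (1/2)(q_G + q_H) = 0.
Granite's profit: π_G = (355 - 0.5Q)q_G - (136q_G). Setting ∂π_G/∂q_G = 0: 219 - q_G - (1/2)(q_R + q_H) = 0.
Helios's profit: π_H = (355 - 0.5Q)q_H - (75q_H). Setting ∂π_H/∂q_H = 0: 280 - q_H - (1/2)(q_R + q_G) = 0.
Adding the 3 conditions: 811 − Q − Q = 0, i.e. Q = 811/2.
Back-substituting: q_R = (312 − 811/4)/(1/2) = 437/2, q_G = (219 − 811/4)/(1/2) = 65/2, q_H = (280 − 811/4)/(1/2) = 309/2.
Total output Q = 811/2, so price P = 355 - (1/2)·(811/2) = 609/4.

152.25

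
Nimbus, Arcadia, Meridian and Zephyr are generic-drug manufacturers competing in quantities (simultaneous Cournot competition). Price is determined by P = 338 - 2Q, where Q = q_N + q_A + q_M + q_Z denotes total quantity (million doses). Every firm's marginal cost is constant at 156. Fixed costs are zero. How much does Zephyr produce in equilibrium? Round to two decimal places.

18.20

A representative firm's profit is π_i = q_i(338 - 2Q) - 156q_i.
Setting ∂π_i/∂q_i = 0 with rivals' quantities fixed: 182 - 4q_i - 2·Σ_{j≠i} q_j = 0.
By symmetry each firm produces the same amount; substituting Σ_{j≠i} q_j = 3q_i yields q_i = 182/10 = 91/5.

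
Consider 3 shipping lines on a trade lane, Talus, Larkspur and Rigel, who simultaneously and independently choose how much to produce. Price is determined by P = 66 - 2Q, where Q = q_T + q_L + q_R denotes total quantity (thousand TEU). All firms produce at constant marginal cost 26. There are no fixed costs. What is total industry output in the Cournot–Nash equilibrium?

Each firm earns π_i = (66 - 2Q)q_i - 26q_i.
Setting ∂π_i/∂q_i = 0 with rivals' quantities fixed: 40 - 4q_i - 2·Σ_{j≠i} q_j = 0.
By symmetry each firm produces the same amount; substituting Σ_{j≠i} q_j = 2q_i yields q_i = 40/8 = 5.
Total output Q = 5 + 5 + 5 = 15.

15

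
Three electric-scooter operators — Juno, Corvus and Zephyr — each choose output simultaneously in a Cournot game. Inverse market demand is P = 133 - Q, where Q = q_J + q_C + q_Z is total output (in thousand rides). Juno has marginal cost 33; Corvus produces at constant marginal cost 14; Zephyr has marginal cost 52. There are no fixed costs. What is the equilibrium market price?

58

Juno's profit: π_J = (133 - Q)q_J - (33q_J). Setting ∂π_J/∂q_J = 0: 100 - 2q_J - (q_C + q_Z) = 0.
Corvus's profit: π_C = (133 - Q)q_C - (14q_C). Setting ∂π_C/∂q_C = 0: 119 - 2q_C - (q_J + q_Z) = 0.
Zephyr's profit: π_Z = (133 - Q)q_Z - (52q_Z). Setting ∂π_Z/∂q_Z = 0: 81 - 2q_Z - (q_J + q_C) = 0.
Summing all 3 equations gives 300 − 4Q = 0, hence Q = 75.
Back-substituting: q_J = (100 − 75) = 25, q_C = (119 − 75) = 44, q_Z = (81 − 75) = 6.
Total output Q = 75, so price P = 133 - 75 = 58.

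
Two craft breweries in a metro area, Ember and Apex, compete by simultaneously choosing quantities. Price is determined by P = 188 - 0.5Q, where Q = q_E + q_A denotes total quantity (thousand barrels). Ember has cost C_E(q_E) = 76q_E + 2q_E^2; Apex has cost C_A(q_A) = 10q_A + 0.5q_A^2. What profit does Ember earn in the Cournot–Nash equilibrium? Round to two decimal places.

479.29

Ember's profit: π_E = (188 - 0.5Q)q_E - (76q_E + 2q_E²). Setting ∂π_E/∂q_E = 0: 112 - 5q_E - (1/2)(q_A) = 0.
Apex's profit: π_A = (188 - 0.5Q)q_A - (10q_A + (1/2)q_A²). Setting ∂π_A/∂q_A = 0: 178 - 2q_A - (1/2)(q_E) = 0.
So q_E = (112 - (1/2)q_A)/5 and q_A = (178 - (1/2)q_E)/2.
Substituting one into the other gives q_E = 180/13 and q_A = 1112/13.
Price P = 188 - (1/2)·(1292/13) = 1798/13.
Ember's profit: (1798/13)·(180/13) - 76·(180/13) - 2(180/13)² = 479.2899.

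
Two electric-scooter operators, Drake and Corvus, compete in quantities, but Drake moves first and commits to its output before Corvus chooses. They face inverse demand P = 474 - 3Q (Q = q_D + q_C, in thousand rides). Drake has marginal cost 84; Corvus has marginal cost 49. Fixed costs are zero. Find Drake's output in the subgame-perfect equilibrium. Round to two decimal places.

Solve by backward induction. Given q_D, the follower Corvus maximises π_C = (474 - 3q_D - 3q_C)q_C - 49q_C.
Setting the follower's marginal profit to zero, 425 - 3q_D - 6q_C = 0, i.e. q_C = (425 - 3q_D)/6.
The leader anticipates this reaction. Substituting into P = 474 - 3Q gives P = 523/2 - (3/2)q_D, so π_D = (523/2 - (3/2)q_D)q_D - 84q_D.
Maximising: ∂π_D/∂q_D = 355/2 - 3q_D = 0, giving q_D = 355/6.
Then q_C = (425 - 3·(355/6))/6 = 165/4.

59.17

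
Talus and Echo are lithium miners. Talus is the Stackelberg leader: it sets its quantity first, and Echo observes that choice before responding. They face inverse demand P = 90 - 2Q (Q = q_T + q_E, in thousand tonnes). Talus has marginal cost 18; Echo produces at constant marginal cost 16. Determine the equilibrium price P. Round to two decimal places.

35.50

Solve by backward induction. Given q_T, the follower Echo maximises π_E = (90 - 2q_T - 2q_E)q_E - 16q_E.
Setting the follower's marginal profit to zero, 74 - 2q_T - 4q_E = 0, i.e. q_E = (74 - 2q_T)/4.
The leader anticipates this reaction. Substituting into P = 90 - 2Q gives P = 53 - q_T, so π_T = (53 - q_T)q_T - 18q_T.
Leader FOC: 35 - 2q_T = 0, so q_T = 35/2.
Then q_E = (74 - 2·(35/2))/4 = 39/4.
Total output Q = 109/4, so price P = 90 - 2·(109/4) = 71/2.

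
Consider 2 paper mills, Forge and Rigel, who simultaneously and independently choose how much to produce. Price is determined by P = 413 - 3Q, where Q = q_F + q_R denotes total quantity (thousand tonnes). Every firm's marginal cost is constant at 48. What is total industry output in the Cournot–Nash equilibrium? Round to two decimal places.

Each firm earns π_i = (413 - 3Q)q_i - 48q_i.
Setting ∂π_i/∂q_i = 0 with rivals' quantities fixed: 365 - 6q_i - 3q_j = 0.
With identical firms every q_j equals q_i, so q_j = q_i and 365 = 9q_i, giving q_i = 365/9.
Total output Q = 365/9 + 365/9 = 730/9.

81.11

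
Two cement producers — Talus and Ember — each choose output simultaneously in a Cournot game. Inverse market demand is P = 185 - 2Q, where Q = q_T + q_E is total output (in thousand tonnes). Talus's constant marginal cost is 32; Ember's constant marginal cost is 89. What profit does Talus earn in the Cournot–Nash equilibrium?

2450

Talus's profit: π_T = (185 - 2Q)q_T - (32q_T). Setting ∂π_T/∂q_T = 0: 153 - 4q_T - 2(q_E) = 0.
Ember's first-order condition: 96 - 4q_E - 2(q_T) = 0.
So q_T = (153 - 2q_E)/4 and q_E = (96 - 2q_T)/4.
Solving the pair: q_T = 35, q_E = 13/2.
Price P = 185 - 2·(83/2) = 102.
Talus's profit: (102 - 32)·35 = 2450.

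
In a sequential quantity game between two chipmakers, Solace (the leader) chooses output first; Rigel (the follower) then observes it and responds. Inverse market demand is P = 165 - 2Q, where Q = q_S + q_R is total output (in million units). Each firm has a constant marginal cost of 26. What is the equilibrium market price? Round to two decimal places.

The follower Rigel best-responds to any q_S: π_R = (165 - 2Q)q_R - 26q_R.
∂π_R/∂q_R = 139 - 2q_S - 4q_R = 0 gives the reaction function q_R = (139 - 2q_S)/4.
The leader anticipates this reaction. Substituting into P = 165 - 2Q gives P = 191/2 - q_S, so π_S = (191/2 - q_S)q_S - 26q_S.
The leader's first-order condition 139/2 - 2q_S = 0 yields q_S = 139/4.
Then q_R = (139 - 2·(139/4))/4 = 139/8.
Total output Q = 417/8, so price P = 165 - 2·(417/8) = 243/4.

60.75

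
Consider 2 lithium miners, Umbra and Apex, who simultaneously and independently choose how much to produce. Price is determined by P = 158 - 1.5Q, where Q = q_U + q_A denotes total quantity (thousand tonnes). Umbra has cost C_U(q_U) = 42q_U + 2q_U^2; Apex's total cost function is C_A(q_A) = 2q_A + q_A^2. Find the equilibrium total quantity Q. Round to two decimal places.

38.60

Umbra's profit: π_U = (158 - 1.5Q)q_U - (42q_U + 2q_U²). Setting ∂π_U/∂q_U = 0: 116 - 7q_U - (3/2)(q_A) = 0.
Apex's profit: π_A = (158 - 1.5Q)q_A - (2q_A + q_A²). Setting ∂π_A/∂q_A = 0: 156 - 5q_A - (3/2)(q_U) = 0.
Rearranging gives the reaction functions q_U = (116 - (3/2)q_A)/7 and q_A = (156 - (3/2)q_U)/5.
Substituting one into the other gives q_U = 1384/131 and q_A = 28.0305.
Total output Q = 1384/131 + 28.0305 = 38.5954.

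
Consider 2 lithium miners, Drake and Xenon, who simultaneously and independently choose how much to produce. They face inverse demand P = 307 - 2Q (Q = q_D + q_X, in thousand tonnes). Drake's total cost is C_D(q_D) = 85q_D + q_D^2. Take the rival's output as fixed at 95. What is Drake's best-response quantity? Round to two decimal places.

With the rival's output fixed at 95, Drake's profit is π_D = (307 - 2·95 - 2q_D)q_D - (85q_D + q_D²) = (117 - 2q_D)q_D - (85q_D + q_D²).
∂π_D/∂q_D = 32 - 6q_D = 0, so q_D = 16/3.

5.33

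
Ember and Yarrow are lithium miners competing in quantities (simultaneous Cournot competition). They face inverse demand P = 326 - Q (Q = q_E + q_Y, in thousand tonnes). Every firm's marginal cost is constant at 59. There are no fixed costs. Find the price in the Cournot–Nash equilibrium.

A representative firm's profit is π_i = q_i(326 - Q) - 59q_i.
Setting ∂π_i/∂q_i = 0 with rivals' quantities fixed: 267 - 2q_i - q_j = 0.
With identical firms every q_j equals q_i, so q_j = q_i and 267 = 3q_i, giving q_i = 89.
Total output Q = 178, so price P = 326 - 178 = 148.

148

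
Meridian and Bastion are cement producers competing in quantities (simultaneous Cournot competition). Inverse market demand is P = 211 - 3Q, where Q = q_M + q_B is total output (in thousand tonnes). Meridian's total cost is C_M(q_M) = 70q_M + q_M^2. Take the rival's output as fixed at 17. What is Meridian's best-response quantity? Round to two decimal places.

With the rival's output fixed at 17, Meridian's profit is π_M = (211 - 3·17 - 3q_M)q_M - (70q_M + q_M²) = (160 - 3q_M)q_M - (70q_M + q_M²).
∂π_M/∂q_M = 90 - 8q_M = 0, so q_M = 45/4.

11.25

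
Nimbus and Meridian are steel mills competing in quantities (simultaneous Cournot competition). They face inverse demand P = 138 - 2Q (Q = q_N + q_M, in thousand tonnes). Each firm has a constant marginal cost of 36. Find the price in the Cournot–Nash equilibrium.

A representative firm's profit is π_i = q_i(138 - 2Q) - 36q_i.
First-order condition (treating rivals' output as given): 102 - 4q_i - 2q_j = 0.
By symmetry each firm produces the same amount; substituting q_j = q_i yields q_i = 102/6 = 17.
Total output Q = 34, so price P = 138 - 2·34 = 70.

70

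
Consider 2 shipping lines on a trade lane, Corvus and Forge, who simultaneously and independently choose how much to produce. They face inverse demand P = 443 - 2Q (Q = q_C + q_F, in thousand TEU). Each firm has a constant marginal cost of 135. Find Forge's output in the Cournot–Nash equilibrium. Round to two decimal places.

51.33

Each firm earns π_i = (443 - 2Q)q_i - 135q_i.
First-order condition (treating rivals' output as given): 308 - 4q_i - 2q_j = 0.
By symmetry each firm produces the same amount; substituting q_j = q_i yields q_i = 308/6 = 154/3.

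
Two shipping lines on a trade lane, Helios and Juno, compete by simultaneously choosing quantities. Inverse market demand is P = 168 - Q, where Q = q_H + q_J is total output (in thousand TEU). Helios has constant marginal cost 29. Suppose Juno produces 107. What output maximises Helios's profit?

With the rival's output fixed at 107, Helios's profit is π_H = (168 - 107 - q_H)q_H - (29q_H) = (61 - q_H)q_H - (29q_H).
∂π_H/∂q_H = 32 - 2q_H = 0, so q_H = 16.

16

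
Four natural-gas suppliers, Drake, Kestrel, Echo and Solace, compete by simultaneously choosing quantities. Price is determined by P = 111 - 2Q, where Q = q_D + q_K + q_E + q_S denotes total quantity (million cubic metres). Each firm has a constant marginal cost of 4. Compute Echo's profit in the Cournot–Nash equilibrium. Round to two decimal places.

228.98

Each firm earns π_i = (111 - 2Q)q_i - 4q_i.
First-order condition (treating rivals' output as given): 107 - 4q_i - 2·Σ_{j≠i} q_j = 0.
By symmetry each firm produces the same amount; substituting Σ_{j≠i} q_j = 3q_i yields q_i = 107/10.
Price P = 111 - 2·(214/5) = 127/5.
Echo's profit: (127/5 - 4)·(107/10) = 228.9800.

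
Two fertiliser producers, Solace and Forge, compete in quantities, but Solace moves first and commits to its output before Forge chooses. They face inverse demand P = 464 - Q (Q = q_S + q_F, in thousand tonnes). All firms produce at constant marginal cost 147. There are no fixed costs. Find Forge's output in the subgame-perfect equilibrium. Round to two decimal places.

79.25

Solve by backward induction. Given q_S, the follower Forge maximises π_F = (464 - q_S - q_F)q_F - 147q_F.
∂π_F/∂q_F = 317 - q_S - 2q_F = 0 gives the reaction function q_F = (317 - q_S)/2.
Solace substitutes q_F(q_S) into its own profit: π_S = q_S(464 - q_S - (317 - q_S)/2) - 147q_S = (611/2 - (1/2)q_S)q_S - 147q_S.
Leader FOC: 317/2 - q_S = 0, so q_S = 317/2.
Then q_F = (317 - 317/2)/2 = 317/4.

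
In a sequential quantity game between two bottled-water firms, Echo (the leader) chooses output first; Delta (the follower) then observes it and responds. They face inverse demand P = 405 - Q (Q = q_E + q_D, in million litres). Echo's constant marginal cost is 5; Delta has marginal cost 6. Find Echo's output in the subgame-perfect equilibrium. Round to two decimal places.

Solve by backward induction. Given q_E, the follower Delta maximises π_D = (405 - q_E - q_D)q_D - 6q_D.
∂π_D/∂q_D = 399 - q_E - 2q_D = 0 gives the reaction function q_D = (399 - q_E)/2.
The leader anticipates this reaction. Substituting into P = 405 - Q gives P = 411/2 - (1/2)q_E, so π_E = (411/2 - (1/2)q_E)q_E - 5q_E.
Leader FOC: 401/2 - q_E = 0, so q_E = 401/2.
Then q_D = (399 - 401/2)/2 = 397/4.

200.50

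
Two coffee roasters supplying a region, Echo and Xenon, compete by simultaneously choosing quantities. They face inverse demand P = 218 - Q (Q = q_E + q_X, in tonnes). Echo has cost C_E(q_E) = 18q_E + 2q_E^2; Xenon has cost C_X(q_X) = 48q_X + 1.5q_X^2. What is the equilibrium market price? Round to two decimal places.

Echo's profit: π_E = (218 - Q)q_E - (18q_E + 2q_E²). Setting ∂π_E/∂q_E = 0: 200 - 6q_E - (q_X) = 0.
Xenon's first-order condition: 170 - 5q_X - (q_E) = 0.
Rearranging gives the reaction functions q_E = (200 - q_X)/6 and q_X = (170 - q_E)/5.
Substituting one into the other gives q_E = 830/29 and q_X = 820/29.
Total output Q = 1650/29, so price P = 218 - 1650/29 = 161.1034.

161.10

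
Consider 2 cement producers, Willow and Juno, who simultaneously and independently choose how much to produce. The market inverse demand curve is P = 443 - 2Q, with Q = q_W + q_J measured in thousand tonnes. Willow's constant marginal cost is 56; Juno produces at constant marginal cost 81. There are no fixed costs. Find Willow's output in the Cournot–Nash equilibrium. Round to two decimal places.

68.67

Willow's profit: π_W = (443 - 2Q)q_W - (56q_W). Setting ∂π_W/∂q_W = 0: 387 - 4q_W - 2(q_J) = 0.
Juno's first-order condition: 362 - 4q_J - 2(q_W) = 0.
Best responses: q_W = (387 - 2q_J)/4, q_J = (362 - 2q_W)/4.
Substituting one into the other gives q_W = 206/3 and q_J = 337/6.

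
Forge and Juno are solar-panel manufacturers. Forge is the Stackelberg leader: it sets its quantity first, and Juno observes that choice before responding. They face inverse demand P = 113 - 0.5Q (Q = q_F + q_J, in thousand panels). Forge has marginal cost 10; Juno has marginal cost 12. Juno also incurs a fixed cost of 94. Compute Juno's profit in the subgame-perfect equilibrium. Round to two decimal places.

Solve by backward induction. Given q_F, the follower Juno maximises π_J = (113 - (1/2)q_F - (1/2)q_J)q_J - 12q_J.
Setting the follower's marginal profit to zero, 101 - (1/2)q_F - q_J = 0, i.e. q_J = (101 - (1/2)q_F).
Forge substitutes q_J(q_F) into its own profit: π_F = q_F(113 - (1/2)q_F - (101 - (1/2)q_F)/2) - 10q_F = (125/2 - (1/4)q_F)q_F - 10q_F.
Leader FOC: 105/2 - (1/2)q_F = 0, so q_F = 105.
Then q_J = (101 - (1/2)·105) = 97/2.
Price P = 113 - (1/2)·(307/2) = 145/4.
Juno's profit: (145/4 - 12)·(97/2) - 94 = 1082.1250.

1082.13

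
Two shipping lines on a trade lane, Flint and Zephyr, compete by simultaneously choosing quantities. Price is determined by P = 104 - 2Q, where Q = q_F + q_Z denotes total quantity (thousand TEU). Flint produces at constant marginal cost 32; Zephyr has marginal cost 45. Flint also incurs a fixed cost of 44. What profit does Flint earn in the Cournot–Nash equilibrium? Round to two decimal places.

Flint's profit: π_F = (104 - 2Q)q_F - (32q_F). Setting ∂π_F/∂q_F = 0: 72 - 4q_F - 2(q_Z) = 0.
Zephyr's first-order condition: 59 - 4q_Z - 2(q_F) = 0.
So q_F = (72 - 2q_Z)/4 and q_Z = (59 - 2q_F)/4.
Substituting one into the other gives q_F = 85/6 and q_Z = 23/3.
Price P = 104 - 2·(131/6) = 181/3.
Flint's profit: (181/3 - 32)·(85/6) - 44 = 357.3889.

357.39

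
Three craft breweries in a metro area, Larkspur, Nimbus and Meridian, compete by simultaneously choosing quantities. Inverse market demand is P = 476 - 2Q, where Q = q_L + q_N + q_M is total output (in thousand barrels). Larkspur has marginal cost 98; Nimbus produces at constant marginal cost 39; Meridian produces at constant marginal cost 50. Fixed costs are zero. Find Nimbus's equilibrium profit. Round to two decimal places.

Larkspur's profit: π_L = (476 - 2Q)q_L - (98q_L). Setting ∂π_L/∂q_L = 0: 378 - 4q_L - 2(q_N + q_M) = 0.
Nimbus's first-order condition: 437 - 4q_N - 2(q_L + q_M) = 0.
Meridian's first-order condition: 426 - 4q_M - 2(q_L + q_N) = 0.
Adding the 3 conditions: 1241 − 4Q − 4Q = 0, i.e. Q = 1241/8.
Back-substituting: q_L = (378 − 1241/4)/2 = 271/8, q_N = (437 − 1241/4)/2 = 507/8, q_M = (426 − 1241/4)/2 = 463/8.
Price P = 476 - 2·(1241/8) = 663/4.
Nimbus's profit: (663/4 - 39)·(507/8) = 8032.7813.

8032.78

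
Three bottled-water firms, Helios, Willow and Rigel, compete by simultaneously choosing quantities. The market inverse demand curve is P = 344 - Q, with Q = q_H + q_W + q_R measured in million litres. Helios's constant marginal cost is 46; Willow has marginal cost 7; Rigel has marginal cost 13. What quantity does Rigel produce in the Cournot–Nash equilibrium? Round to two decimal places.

Helios's profit: π_H = (344 - Q)q_H - (46q_H). Setting ∂π_H/∂q_H = 0: 298 - 2q_H - (q_W + q_R) = 0.
Willow's profit: π_W = (344 - Q)q_W - (7q_W). Setting ∂π_W/∂q_W = 0: 337 - 2q_W - (q_H + q_R) = 0.
Rigel's profit: π_R = (344 - Q)q_R - (13q_R). Setting ∂π_R/∂q_R = 0: 331 - 2q_R - (q_H + q_W) = 0.
Adding the 3 conditions: 966 − 2Q − 2Q = 0, i.e. Q = 483/2.
Back-substituting: q_H = (298 − 483/2) = 113/2, q_W = (337 − 483/2) = 191/2, q_R = (331 − 483/2) = 179/2.

89.50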